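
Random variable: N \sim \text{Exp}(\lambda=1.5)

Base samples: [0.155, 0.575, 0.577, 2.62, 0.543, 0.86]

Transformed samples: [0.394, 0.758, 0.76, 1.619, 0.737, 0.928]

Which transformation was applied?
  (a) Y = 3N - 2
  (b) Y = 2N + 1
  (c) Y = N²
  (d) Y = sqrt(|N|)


Checking option (d) Y = sqrt(|N|):
  N = 0.155 -> Y = 0.394 ✓
  N = 0.575 -> Y = 0.758 ✓
  N = 0.577 -> Y = 0.76 ✓
All samples match this transformation.

(d) sqrt(|N|)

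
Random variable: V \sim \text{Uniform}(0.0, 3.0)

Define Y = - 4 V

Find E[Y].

For Y = -4V:
E[Y] = -4 * E[V]
E[V] = (0 + 3)/2 = 1.5
E[Y] = -4 * 1.5 = -6

-6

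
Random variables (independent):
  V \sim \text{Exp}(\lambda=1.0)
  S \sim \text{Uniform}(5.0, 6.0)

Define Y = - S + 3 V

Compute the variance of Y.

For independent RVs: Var(aX + bY) = a²Var(X) + b²Var(Y)
Var(V) = 1
Var(S) = 0.083333333
Var(Y) = 3²*1 + (-1)²*0.083333333
= 9*1 + 1*0.083333333 = 9.0833333

9.0833333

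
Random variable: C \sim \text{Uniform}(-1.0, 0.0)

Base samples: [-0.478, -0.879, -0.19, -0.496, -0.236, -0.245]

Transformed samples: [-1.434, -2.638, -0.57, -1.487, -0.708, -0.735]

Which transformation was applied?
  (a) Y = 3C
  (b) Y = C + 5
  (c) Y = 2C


Checking option (a) Y = 3C:
  C = -0.478 -> Y = -1.434 ✓
  C = -0.879 -> Y = -2.638 ✓
  C = -0.19 -> Y = -0.57 ✓
All samples match this transformation.

(a) 3C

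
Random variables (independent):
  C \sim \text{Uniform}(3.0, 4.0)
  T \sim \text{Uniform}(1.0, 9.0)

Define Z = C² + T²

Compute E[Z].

E[Z] = E[C²] + E[T²]
E[C²] = Var(C) + E[C]² = 0.083333333 + 12.25 = 12.333333
E[T²] = Var(T) + E[T]² = 5.3333333 + 25 = 30.333333
E[Z] = 12.333333 + 30.333333 = 42.666667

42.666667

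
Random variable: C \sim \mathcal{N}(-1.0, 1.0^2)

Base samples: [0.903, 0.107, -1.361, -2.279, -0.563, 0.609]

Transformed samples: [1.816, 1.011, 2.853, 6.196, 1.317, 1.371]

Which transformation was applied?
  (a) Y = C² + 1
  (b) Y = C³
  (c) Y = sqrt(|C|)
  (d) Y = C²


Checking option (a) Y = C² + 1:
  C = 0.903 -> Y = 1.816 ✓
  C = 0.107 -> Y = 1.011 ✓
  C = -1.361 -> Y = 2.853 ✓
All samples match this transformation.

(a) C² + 1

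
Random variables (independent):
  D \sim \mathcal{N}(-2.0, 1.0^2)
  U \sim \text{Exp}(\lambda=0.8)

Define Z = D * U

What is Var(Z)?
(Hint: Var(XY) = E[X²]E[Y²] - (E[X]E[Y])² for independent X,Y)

Var(XY) = E[X²]E[Y²] - (E[X]E[Y])²
E[D] = -2, Var(D) = 1
E[U] = 1.25, Var(U) = 1.5625
E[D²] = 1 + (-2)² = 5
E[U²] = 1.5625 + 1.25² = 3.125
Var(Z) = 5*3.125 - (-2*1.25)²
= 15.625 - 6.25 = 9.375

9.375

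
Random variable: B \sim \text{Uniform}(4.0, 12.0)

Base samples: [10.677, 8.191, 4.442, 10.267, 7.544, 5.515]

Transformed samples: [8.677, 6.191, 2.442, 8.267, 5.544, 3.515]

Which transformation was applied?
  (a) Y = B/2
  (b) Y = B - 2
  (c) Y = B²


Checking option (b) Y = B - 2:
  B = 10.677 -> Y = 8.677 ✓
  B = 8.191 -> Y = 6.191 ✓
  B = 4.442 -> Y = 2.442 ✓
All samples match this transformation.

(b) B - 2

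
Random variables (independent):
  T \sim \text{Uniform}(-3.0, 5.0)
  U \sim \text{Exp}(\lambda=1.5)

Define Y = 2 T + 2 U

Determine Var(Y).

For independent RVs: Var(aX + bY) = a²Var(X) + b²Var(Y)
Var(T) = 5.3333333
Var(U) = 0.44444444
Var(Y) = 2²*5.3333333 + 2²*0.44444444
= 4*5.3333333 + 4*0.44444444 = 23.111111

23.111111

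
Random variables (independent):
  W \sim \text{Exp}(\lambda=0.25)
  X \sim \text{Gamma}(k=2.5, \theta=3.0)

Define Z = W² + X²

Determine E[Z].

E[Z] = E[W²] + E[X²]
E[W²] = Var(W) + E[W]² = 16 + 16 = 32
E[X²] = Var(X) + E[X]² = 22.5 + 56.25 = 78.75
E[Z] = 32 + 78.75 = 110.75

110.75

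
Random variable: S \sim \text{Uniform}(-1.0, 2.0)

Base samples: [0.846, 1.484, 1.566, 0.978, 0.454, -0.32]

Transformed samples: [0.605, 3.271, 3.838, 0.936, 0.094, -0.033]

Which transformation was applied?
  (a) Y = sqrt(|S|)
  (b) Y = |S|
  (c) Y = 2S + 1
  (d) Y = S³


Checking option (d) Y = S³:
  S = 0.846 -> Y = 0.605 ✓
  S = 1.484 -> Y = 3.271 ✓
  S = 1.566 -> Y = 3.838 ✓
All samples match this transformation.

(d) S³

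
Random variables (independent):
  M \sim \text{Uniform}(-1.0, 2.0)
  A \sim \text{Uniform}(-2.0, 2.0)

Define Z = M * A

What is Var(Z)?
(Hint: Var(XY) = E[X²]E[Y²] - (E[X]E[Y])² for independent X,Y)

Var(XY) = E[X²]E[Y²] - (E[X]E[Y])²
E[M] = 0.5, Var(M) = 0.75
E[A] = 0, Var(A) = 1.3333333
E[M²] = 0.75 + 0.5² = 1
E[A²] = 1.3333333 + 0² = 1.3333333
Var(Z) = 1*1.3333333 - (0.5*0)²
= 1.3333333 - 0 = 1.3333333

1.3333333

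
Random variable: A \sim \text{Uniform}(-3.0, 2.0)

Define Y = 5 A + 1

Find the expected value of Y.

For Y = 5A + 1:
E[Y] = 5 * E[A] + 1
E[A] = (-3 + 2)/2 = -0.5
E[Y] = 5 * (-0.5) + 1 = -1.5

-1.5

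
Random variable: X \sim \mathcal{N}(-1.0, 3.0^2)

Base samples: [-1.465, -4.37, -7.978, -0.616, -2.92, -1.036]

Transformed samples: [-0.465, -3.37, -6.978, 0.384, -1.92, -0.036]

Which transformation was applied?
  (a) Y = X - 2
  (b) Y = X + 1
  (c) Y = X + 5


Checking option (b) Y = X + 1:
  X = -1.465 -> Y = -0.465 ✓
  X = -4.37 -> Y = -3.37 ✓
  X = -7.978 -> Y = -6.978 ✓
All samples match this transformation.

(b) X + 1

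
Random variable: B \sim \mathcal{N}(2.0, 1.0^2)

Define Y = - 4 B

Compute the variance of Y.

For Y = aB + b: Var(Y) = a² * Var(B)
Var(B) = 1.0^2 = 1
Var(Y) = (-4)² * 1 = 16 * 1 = 16

16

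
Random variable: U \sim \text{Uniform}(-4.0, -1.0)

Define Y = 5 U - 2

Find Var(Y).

For Y = aU + b: Var(Y) = a² * Var(U)
Var(U) = (-1 + 4)^2/12 = 0.75
Var(Y) = 5² * 0.75 = 25 * 0.75 = 18.75

18.75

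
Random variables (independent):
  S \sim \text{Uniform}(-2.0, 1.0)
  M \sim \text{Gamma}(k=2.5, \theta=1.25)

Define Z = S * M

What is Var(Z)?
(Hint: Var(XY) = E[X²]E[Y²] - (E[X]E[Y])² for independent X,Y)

Var(XY) = E[X²]E[Y²] - (E[X]E[Y])²
E[S] = -0.5, Var(S) = 0.75
E[M] = 3.125, Var(M) = 3.90625
E[S²] = 0.75 + (-0.5)² = 1
E[M²] = 3.90625 + 3.125² = 13.671875
Var(Z) = 1*13.671875 - (-0.5*3.125)²
= 13.671875 - 2.4414062 = 11.230469

11.230469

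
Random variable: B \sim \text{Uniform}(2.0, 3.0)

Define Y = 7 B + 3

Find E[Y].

For Y = 7B + 3:
E[Y] = 7 * E[B] + 3
E[B] = (2 + 3)/2 = 2.5
E[Y] = 7 * 2.5 + 3 = 20.5

20.5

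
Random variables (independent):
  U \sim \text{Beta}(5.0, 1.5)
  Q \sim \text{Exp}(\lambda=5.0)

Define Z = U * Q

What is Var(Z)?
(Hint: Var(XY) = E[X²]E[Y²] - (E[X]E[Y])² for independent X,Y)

Var(XY) = E[X²]E[Y²] - (E[X]E[Y])²
E[U] = 0.76923077, Var(U) = 0.023668639
E[Q] = 0.2, Var(Q) = 0.04
E[U²] = 0.023668639 + 0.76923077² = 0.61538462
E[Q²] = 0.04 + 0.2² = 0.08
Var(Z) = 0.61538462*0.08 - (0.76923077*0.2)²
= 0.049230769 - 0.023668639 = 0.02556213

0.02556213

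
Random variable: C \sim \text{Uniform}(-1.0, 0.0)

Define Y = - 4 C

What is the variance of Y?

For Y = aC + b: Var(Y) = a² * Var(C)
Var(C) = (0 + 1)^2/12 = 0.083333333
Var(Y) = (-4)² * 0.083333333 = 16 * 0.083333333 = 1.3333333

1.3333333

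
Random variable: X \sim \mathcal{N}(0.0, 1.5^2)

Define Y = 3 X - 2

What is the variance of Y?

For Y = aX + b: Var(Y) = a² * Var(X)
Var(X) = 1.5^2 = 2.25
Var(Y) = 3² * 2.25 = 9 * 2.25 = 20.25

20.25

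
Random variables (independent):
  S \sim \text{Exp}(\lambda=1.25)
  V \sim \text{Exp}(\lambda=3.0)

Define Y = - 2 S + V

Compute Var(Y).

For independent RVs: Var(aX + bY) = a²Var(X) + b²Var(Y)
Var(S) = 0.64
Var(V) = 0.11111111
Var(Y) = (-2)²*0.64 + 1²*0.11111111
= 4*0.64 + 1*0.11111111 = 2.6711111

2.6711111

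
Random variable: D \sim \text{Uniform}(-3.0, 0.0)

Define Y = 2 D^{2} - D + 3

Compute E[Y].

E[Y] = 2*E[D²] - 1*E[D] + 3
E[D] = -1.5
E[D²] = Var(D) + (E[D])² = 0.75 + 2.25 = 3
E[Y] = 2*3 - 1*(-1.5) + 3 = 10.5

10.5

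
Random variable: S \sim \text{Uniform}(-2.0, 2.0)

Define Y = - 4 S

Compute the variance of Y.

For Y = aS + b: Var(Y) = a² * Var(S)
Var(S) = (2 + 2)^2/12 = 1.3333333
Var(Y) = (-4)² * 1.3333333 = 16 * 1.3333333 = 21.333333

21.333333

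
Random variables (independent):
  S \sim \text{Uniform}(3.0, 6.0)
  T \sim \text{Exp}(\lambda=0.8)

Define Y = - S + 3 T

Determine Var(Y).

For independent RVs: Var(aX + bY) = a²Var(X) + b²Var(Y)
Var(S) = 0.75
Var(T) = 1.5625
Var(Y) = (-1)²*0.75 + 3²*1.5625
= 1*0.75 + 9*1.5625 = 14.8125

14.8125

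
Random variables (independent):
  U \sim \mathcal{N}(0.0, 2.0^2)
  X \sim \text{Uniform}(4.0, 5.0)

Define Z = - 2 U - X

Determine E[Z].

E[Z] = -2*E[U] - 1*E[X]
E[U] = 0
E[X] = 4.5
E[Z] = -2*0 - 1*4.5 = -4.5

-4.5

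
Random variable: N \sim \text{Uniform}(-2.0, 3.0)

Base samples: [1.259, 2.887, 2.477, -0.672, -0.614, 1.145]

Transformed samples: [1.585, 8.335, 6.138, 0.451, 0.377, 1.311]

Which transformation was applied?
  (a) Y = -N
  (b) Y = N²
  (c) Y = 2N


Checking option (b) Y = N²:
  N = 1.259 -> Y = 1.585 ✓
  N = 2.887 -> Y = 8.335 ✓
  N = 2.477 -> Y = 6.138 ✓
All samples match this transformation.

(b) N²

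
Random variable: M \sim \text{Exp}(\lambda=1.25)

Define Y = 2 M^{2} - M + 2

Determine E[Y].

E[Y] = 2*E[M²] - 1*E[M] + 2
E[M] = 0.8
E[M²] = Var(M) + (E[M])² = 0.64 + 0.64 = 1.28
E[Y] = 2*1.28 - 1*0.8 + 2 = 3.76

3.76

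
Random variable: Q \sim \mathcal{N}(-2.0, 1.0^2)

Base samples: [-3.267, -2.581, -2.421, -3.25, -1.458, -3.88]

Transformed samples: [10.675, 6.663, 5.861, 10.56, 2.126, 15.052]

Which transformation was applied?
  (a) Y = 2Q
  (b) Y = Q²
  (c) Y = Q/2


Checking option (b) Y = Q²:
  Q = -3.267 -> Y = 10.675 ✓
  Q = -2.581 -> Y = 6.663 ✓
  Q = -2.421 -> Y = 5.861 ✓
All samples match this transformation.

(b) Q²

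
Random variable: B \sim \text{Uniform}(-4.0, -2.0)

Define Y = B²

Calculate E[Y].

Using E[X²] = Var(X) + (E[X])²:
E[B] = -3
Var(B) = (-2 + 4)^2/12 = 0.33333333
E[B²] = 0.33333333 + (-3)² = 0.33333333 + 9 = 9.3333333

9.3333333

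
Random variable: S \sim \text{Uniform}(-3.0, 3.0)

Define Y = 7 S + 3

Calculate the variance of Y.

For Y = aS + b: Var(Y) = a² * Var(S)
Var(S) = (3 + 3)^2/12 = 3
Var(Y) = 7² * 3 = 49 * 3 = 147

147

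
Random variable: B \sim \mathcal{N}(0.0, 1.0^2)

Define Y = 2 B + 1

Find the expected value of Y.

For Y = 2B + 1:
E[Y] = 2 * E[B] + 1
E[B] = 0.0 = 0
E[Y] = 2 * 0 + 1 = 1

1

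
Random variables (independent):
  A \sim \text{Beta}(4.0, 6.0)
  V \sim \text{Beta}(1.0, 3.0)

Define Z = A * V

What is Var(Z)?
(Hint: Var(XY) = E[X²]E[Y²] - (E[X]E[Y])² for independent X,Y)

Var(XY) = E[X²]E[Y²] - (E[X]E[Y])²
E[A] = 0.4, Var(A) = 0.021818182
E[V] = 0.25, Var(V) = 0.0375
E[A²] = 0.021818182 + 0.4² = 0.18181818
E[V²] = 0.0375 + 0.25² = 0.1
Var(Z) = 0.18181818*0.1 - (0.4*0.25)²
= 0.018181818 - 0.01 = 0.0081818182

0.0081818182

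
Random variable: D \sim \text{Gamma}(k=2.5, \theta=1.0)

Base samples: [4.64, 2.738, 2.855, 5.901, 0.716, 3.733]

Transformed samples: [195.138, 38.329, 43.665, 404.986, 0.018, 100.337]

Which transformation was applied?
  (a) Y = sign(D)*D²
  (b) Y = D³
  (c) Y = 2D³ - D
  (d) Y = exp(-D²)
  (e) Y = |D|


Checking option (c) Y = 2D³ - D:
  D = 4.64 -> Y = 195.138 ✓
  D = 2.738 -> Y = 38.329 ✓
  D = 2.855 -> Y = 43.665 ✓
All samples match this transformation.

(c) 2D³ - D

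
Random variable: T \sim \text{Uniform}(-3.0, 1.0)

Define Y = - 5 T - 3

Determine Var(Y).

For Y = aT + b: Var(Y) = a² * Var(T)
Var(T) = (1 + 3)^2/12 = 1.3333333
Var(Y) = (-5)² * 1.3333333 = 25 * 1.3333333 = 33.333333

33.333333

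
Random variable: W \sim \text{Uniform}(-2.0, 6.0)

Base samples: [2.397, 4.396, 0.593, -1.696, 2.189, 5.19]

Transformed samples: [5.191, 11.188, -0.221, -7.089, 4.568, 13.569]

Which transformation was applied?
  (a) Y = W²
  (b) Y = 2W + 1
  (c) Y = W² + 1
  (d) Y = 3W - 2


Checking option (d) Y = 3W - 2:
  W = 2.397 -> Y = 5.191 ✓
  W = 4.396 -> Y = 11.188 ✓
  W = 0.593 -> Y = -0.221 ✓
All samples match this transformation.

(d) 3W - 2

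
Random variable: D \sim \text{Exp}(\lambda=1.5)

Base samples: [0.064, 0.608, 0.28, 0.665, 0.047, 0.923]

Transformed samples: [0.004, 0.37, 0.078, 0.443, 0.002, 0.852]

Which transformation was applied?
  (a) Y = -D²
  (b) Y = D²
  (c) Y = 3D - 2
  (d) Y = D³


Checking option (b) Y = D²:
  D = 0.064 -> Y = 0.004 ✓
  D = 0.608 -> Y = 0.37 ✓
  D = 0.28 -> Y = 0.078 ✓
All samples match this transformation.

(b) D²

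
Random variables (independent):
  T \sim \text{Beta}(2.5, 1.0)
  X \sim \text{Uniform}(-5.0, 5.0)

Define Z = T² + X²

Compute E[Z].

E[Z] = E[T²] + E[X²]
E[T²] = Var(T) + E[T]² = 0.045351474 + 0.51020408 = 0.55555556
E[X²] = Var(X) + E[X]² = 8.3333333 + 0 = 8.3333333
E[Z] = 0.55555556 + 8.3333333 = 8.8888889

8.8888889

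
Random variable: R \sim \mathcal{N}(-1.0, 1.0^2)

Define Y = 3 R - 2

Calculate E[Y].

For Y = 3R - 2:
E[Y] = 3 * E[R] - 2
E[R] = -1.0 = -1
E[Y] = 3 * (-1) - 2 = -5

-5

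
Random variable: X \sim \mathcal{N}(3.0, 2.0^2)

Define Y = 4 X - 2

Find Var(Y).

For Y = aX + b: Var(Y) = a² * Var(X)
Var(X) = 2.0^2 = 4
Var(Y) = 4² * 4 = 16 * 4 = 64

64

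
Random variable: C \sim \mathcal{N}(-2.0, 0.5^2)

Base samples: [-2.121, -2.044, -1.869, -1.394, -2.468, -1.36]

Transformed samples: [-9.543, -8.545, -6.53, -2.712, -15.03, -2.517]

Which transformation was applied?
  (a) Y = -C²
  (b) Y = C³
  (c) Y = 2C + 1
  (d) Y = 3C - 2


Checking option (b) Y = C³:
  C = -2.121 -> Y = -9.543 ✓
  C = -2.044 -> Y = -8.545 ✓
  C = -1.869 -> Y = -6.53 ✓
All samples match this transformation.

(b) C³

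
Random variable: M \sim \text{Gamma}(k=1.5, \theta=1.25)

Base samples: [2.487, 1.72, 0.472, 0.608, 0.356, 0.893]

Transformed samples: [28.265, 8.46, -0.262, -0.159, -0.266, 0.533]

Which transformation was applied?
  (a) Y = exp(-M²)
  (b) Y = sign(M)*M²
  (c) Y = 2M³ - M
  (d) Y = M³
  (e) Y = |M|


Checking option (c) Y = 2M³ - M:
  M = 2.487 -> Y = 28.265 ✓
  M = 1.72 -> Y = 8.46 ✓
  M = 0.472 -> Y = -0.262 ✓
All samples match this transformation.

(c) 2M³ - M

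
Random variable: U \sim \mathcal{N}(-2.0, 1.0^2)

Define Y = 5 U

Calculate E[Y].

For Y = 5U:
E[Y] = 5 * E[U]
E[U] = -2.0 = -2
E[Y] = 5 * (-2) = -10

-10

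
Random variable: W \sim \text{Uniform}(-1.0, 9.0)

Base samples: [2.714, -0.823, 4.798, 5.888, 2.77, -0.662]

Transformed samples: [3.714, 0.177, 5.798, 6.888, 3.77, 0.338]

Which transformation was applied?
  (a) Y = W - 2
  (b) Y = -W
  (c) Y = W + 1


Checking option (c) Y = W + 1:
  W = 2.714 -> Y = 3.714 ✓
  W = -0.823 -> Y = 0.177 ✓
  W = 4.798 -> Y = 5.798 ✓
All samples match this transformation.

(c) W + 1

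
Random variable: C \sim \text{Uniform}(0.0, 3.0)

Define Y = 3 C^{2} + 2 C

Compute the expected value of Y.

E[Y] = 3*E[C²] + 2*E[C]
E[C] = 1.5
E[C²] = Var(C) + (E[C])² = 0.75 + 2.25 = 3
E[Y] = 3*3 + 2*1.5 = 12

12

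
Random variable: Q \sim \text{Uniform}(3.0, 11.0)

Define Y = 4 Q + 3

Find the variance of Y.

For Y = aQ + b: Var(Y) = a² * Var(Q)
Var(Q) = (11 - 3)^2/12 = 5.3333333
Var(Y) = 4² * 5.3333333 = 16 * 5.3333333 = 85.333333

85.333333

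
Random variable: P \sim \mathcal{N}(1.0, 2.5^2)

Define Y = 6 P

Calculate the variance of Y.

For Y = aP + b: Var(Y) = a² * Var(P)
Var(P) = 2.5^2 = 6.25
Var(Y) = 6² * 6.25 = 36 * 6.25 = 225

225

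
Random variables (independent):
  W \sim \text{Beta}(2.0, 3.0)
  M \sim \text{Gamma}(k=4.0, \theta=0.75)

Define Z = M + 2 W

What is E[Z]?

E[Z] = 2*E[W] + 1*E[M]
E[W] = 0.4
E[M] = 3
E[Z] = 2*0.4 + 1*3 = 3.8

3.8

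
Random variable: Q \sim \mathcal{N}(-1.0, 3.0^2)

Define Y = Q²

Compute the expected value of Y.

E[Q²] = Var(Q) + (E[Q])² = 9 + 1 = 10

10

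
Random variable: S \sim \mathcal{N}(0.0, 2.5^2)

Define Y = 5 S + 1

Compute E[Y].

For Y = 5S + 1:
E[Y] = 5 * E[S] + 1
E[S] = 0.0 = 0
E[Y] = 5 * 0 + 1 = 1

1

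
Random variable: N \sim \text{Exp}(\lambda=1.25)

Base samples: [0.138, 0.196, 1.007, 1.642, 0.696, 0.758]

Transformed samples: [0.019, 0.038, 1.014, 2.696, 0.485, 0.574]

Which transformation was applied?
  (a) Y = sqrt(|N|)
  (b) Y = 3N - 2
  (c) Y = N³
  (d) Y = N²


Checking option (d) Y = N²:
  N = 0.138 -> Y = 0.019 ✓
  N = 0.196 -> Y = 0.038 ✓
  N = 1.007 -> Y = 1.014 ✓
All samples match this transformation.

(d) N²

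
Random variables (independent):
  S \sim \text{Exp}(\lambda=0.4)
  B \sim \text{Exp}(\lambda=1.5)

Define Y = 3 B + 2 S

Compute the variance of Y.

For independent RVs: Var(aX + bY) = a²Var(X) + b²Var(Y)
Var(S) = 6.25
Var(B) = 0.44444444
Var(Y) = 2²*6.25 + 3²*0.44444444
= 4*6.25 + 9*0.44444444 = 29

29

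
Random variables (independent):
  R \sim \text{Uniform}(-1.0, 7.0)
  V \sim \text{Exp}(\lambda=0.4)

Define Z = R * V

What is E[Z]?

For independent RVs: E[XY] = E[X]*E[Y]
E[R] = 3
E[V] = 2.5
E[Z] = 3 * 2.5 = 7.5

7.5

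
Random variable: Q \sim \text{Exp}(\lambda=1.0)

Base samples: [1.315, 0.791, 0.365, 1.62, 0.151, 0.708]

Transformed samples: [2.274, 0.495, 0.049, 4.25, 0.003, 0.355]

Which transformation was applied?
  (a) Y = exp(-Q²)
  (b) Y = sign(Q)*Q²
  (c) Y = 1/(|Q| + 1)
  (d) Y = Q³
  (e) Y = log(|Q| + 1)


Checking option (d) Y = Q³:
  Q = 1.315 -> Y = 2.274 ✓
  Q = 0.791 -> Y = 0.495 ✓
  Q = 0.365 -> Y = 0.049 ✓
All samples match this transformation.

(d) Q³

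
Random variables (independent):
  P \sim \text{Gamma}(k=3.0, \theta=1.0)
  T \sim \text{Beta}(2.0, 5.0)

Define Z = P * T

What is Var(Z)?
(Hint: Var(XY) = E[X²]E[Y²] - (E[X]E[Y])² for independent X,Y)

Var(XY) = E[X²]E[Y²] - (E[X]E[Y])²
E[P] = 3, Var(P) = 3
E[T] = 0.28571429, Var(T) = 0.025510204
E[P²] = 3 + 3² = 12
E[T²] = 0.025510204 + 0.28571429² = 0.10714286
Var(Z) = 12*0.10714286 - (3*0.28571429)²
= 1.2857143 - 0.73469388 = 0.55102041

0.55102041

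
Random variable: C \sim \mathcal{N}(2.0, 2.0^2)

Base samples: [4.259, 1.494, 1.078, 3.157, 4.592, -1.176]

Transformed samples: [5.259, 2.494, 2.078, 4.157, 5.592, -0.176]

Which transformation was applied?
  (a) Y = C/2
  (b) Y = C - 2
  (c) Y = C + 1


Checking option (c) Y = C + 1:
  C = 4.259 -> Y = 5.259 ✓
  C = 1.494 -> Y = 2.494 ✓
  C = 1.078 -> Y = 2.078 ✓
All samples match this transformation.

(c) C + 1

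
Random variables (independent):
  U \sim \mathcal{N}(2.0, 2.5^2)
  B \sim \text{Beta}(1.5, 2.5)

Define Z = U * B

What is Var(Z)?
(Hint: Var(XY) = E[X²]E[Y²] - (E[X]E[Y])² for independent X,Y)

Var(XY) = E[X²]E[Y²] - (E[X]E[Y])²
E[U] = 2, Var(U) = 6.25
E[B] = 0.375, Var(B) = 0.046875
E[U²] = 6.25 + 2² = 10.25
E[B²] = 0.046875 + 0.375² = 0.1875
Var(Z) = 10.25*0.1875 - (2*0.375)²
= 1.921875 - 0.5625 = 1.359375

1.359375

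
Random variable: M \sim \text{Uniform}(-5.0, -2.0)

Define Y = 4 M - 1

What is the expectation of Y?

For Y = 4M - 1:
E[Y] = 4 * E[M] - 1
E[M] = (-5 - 2)/2 = -3.5
E[Y] = 4 * (-3.5) - 1 = -15

-15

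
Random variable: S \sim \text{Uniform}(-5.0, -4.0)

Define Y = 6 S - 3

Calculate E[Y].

For Y = 6S - 3:
E[Y] = 6 * E[S] - 3
E[S] = (-5 - 4)/2 = -4.5
E[Y] = 6 * (-4.5) - 3 = -30

-30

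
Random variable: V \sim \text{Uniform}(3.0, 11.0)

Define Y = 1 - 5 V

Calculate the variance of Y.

For Y = aV + b: Var(Y) = a² * Var(V)
Var(V) = (11 - 3)^2/12 = 5.3333333
Var(Y) = (-5)² * 5.3333333 = 25 * 5.3333333 = 133.33333

133.33333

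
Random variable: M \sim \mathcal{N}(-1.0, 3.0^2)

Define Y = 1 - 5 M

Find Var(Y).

For Y = aM + b: Var(Y) = a² * Var(M)
Var(M) = 3.0^2 = 9
Var(Y) = (-5)² * 9 = 25 * 9 = 225

225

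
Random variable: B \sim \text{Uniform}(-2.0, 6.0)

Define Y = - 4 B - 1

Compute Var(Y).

For Y = aB + b: Var(Y) = a² * Var(B)
Var(B) = (6 + 2)^2/12 = 5.3333333
Var(Y) = (-4)² * 5.3333333 = 16 * 5.3333333 = 85.333333

85.333333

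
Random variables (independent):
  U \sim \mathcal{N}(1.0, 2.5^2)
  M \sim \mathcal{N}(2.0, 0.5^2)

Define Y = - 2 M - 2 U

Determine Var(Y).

For independent RVs: Var(aX + bY) = a²Var(X) + b²Var(Y)
Var(U) = 6.25
Var(M) = 0.25
Var(Y) = (-2)²*6.25 + (-2)²*0.25
= 4*6.25 + 4*0.25 = 26

26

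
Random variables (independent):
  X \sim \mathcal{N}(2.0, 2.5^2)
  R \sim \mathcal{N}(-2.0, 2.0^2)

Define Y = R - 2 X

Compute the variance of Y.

For independent RVs: Var(aX + bY) = a²Var(X) + b²Var(Y)
Var(X) = 6.25
Var(R) = 4
Var(Y) = (-2)²*6.25 + 1²*4
= 4*6.25 + 1*4 = 29

29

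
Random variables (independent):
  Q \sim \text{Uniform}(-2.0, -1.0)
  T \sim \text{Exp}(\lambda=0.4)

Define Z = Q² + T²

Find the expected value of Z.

E[Z] = E[Q²] + E[T²]
E[Q²] = Var(Q) + E[Q]² = 0.083333333 + 2.25 = 2.3333333
E[T²] = Var(T) + E[T]² = 6.25 + 6.25 = 12.5
E[Z] = 2.3333333 + 12.5 = 14.833333

14.833333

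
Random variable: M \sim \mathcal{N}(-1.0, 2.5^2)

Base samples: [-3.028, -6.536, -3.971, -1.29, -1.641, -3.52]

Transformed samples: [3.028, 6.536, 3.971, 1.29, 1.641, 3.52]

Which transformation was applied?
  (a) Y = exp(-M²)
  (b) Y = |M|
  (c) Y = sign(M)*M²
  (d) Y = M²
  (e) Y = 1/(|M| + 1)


Checking option (b) Y = |M|:
  M = -3.028 -> Y = 3.028 ✓
  M = -6.536 -> Y = 6.536 ✓
  M = -3.971 -> Y = 3.971 ✓
All samples match this transformation.

(b) |M|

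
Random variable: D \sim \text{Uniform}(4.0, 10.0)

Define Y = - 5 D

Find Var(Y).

For Y = aD + b: Var(Y) = a² * Var(D)
Var(D) = (10 - 4)^2/12 = 3
Var(Y) = (-5)² * 3 = 25 * 3 = 75

75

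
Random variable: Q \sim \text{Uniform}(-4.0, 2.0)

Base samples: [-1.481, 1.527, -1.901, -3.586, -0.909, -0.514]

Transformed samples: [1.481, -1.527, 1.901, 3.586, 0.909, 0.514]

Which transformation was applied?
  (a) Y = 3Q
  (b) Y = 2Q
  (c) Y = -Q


Checking option (c) Y = -Q:
  Q = -1.481 -> Y = 1.481 ✓
  Q = 1.527 -> Y = -1.527 ✓
  Q = -1.901 -> Y = 1.901 ✓
All samples match this transformation.

(c) -Q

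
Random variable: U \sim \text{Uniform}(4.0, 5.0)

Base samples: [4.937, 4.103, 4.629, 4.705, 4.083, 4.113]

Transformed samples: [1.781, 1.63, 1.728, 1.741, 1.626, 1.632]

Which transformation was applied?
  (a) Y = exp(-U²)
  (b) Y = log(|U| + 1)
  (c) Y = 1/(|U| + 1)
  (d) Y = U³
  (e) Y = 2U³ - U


Checking option (b) Y = log(|U| + 1):
  U = 4.937 -> Y = 1.781 ✓
  U = 4.103 -> Y = 1.63 ✓
  U = 4.629 -> Y = 1.728 ✓
All samples match this transformation.

(b) log(|U| + 1)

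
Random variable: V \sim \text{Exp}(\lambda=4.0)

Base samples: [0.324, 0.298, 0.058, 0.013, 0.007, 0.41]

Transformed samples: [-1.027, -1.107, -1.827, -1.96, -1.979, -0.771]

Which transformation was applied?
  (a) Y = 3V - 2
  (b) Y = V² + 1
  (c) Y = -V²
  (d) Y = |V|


Checking option (a) Y = 3V - 2:
  V = 0.324 -> Y = -1.027 ✓
  V = 0.298 -> Y = -1.107 ✓
  V = 0.058 -> Y = -1.827 ✓
All samples match this transformation.

(a) 3V - 2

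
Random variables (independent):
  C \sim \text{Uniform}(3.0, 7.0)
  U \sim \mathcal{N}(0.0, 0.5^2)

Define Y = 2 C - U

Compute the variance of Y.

For independent RVs: Var(aX + bY) = a²Var(X) + b²Var(Y)
Var(C) = 1.3333333
Var(U) = 0.25
Var(Y) = 2²*1.3333333 + (-1)²*0.25
= 4*1.3333333 + 1*0.25 = 5.5833333

5.5833333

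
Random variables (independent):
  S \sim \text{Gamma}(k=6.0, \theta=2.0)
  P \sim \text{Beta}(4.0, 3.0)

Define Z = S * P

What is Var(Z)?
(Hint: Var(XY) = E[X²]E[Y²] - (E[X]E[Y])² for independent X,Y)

Var(XY) = E[X²]E[Y²] - (E[X]E[Y])²
E[S] = 12, Var(S) = 24
E[P] = 0.57142857, Var(P) = 0.030612245
E[S²] = 24 + 12² = 168
E[P²] = 0.030612245 + 0.57142857² = 0.35714286
Var(Z) = 168*0.35714286 - (12*0.57142857)²
= 60 - 47.020408 = 12.979592

12.979592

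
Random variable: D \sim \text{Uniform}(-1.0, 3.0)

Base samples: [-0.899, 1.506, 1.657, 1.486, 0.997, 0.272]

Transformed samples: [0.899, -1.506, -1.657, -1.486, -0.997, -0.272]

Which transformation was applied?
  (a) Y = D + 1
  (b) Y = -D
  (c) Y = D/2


Checking option (b) Y = -D:
  D = -0.899 -> Y = 0.899 ✓
  D = 1.506 -> Y = -1.506 ✓
  D = 1.657 -> Y = -1.657 ✓
All samples match this transformation.

(b) -D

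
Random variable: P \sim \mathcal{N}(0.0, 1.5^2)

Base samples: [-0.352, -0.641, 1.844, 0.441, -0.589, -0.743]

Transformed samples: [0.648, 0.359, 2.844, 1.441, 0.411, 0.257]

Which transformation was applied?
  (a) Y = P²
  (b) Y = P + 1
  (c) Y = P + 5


Checking option (b) Y = P + 1:
  P = -0.352 -> Y = 0.648 ✓
  P = -0.641 -> Y = 0.359 ✓
  P = 1.844 -> Y = 2.844 ✓
All samples match this transformation.

(b) P + 1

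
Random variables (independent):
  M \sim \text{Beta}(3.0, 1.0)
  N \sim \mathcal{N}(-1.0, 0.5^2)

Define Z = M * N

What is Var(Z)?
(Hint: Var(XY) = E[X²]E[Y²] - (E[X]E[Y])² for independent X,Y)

Var(XY) = E[X²]E[Y²] - (E[X]E[Y])²
E[M] = 0.75, Var(M) = 0.0375
E[N] = -1, Var(N) = 0.25
E[M²] = 0.0375 + 0.75² = 0.6
E[N²] = 0.25 + (-1)² = 1.25
Var(Z) = 0.6*1.25 - (0.75*(-1))²
= 0.75 - 0.5625 = 0.1875

0.1875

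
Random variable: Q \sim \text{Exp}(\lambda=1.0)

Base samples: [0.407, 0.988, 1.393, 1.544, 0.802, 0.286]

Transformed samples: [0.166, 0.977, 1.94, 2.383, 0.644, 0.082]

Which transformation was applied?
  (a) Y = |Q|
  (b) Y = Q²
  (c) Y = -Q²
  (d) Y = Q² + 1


Checking option (b) Y = Q²:
  Q = 0.407 -> Y = 0.166 ✓
  Q = 0.988 -> Y = 0.977 ✓
  Q = 1.393 -> Y = 1.94 ✓
All samples match this transformation.

(b) Q²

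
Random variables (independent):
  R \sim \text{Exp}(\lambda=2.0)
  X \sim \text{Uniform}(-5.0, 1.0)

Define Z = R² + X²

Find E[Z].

E[Z] = E[R²] + E[X²]
E[R²] = Var(R) + E[R]² = 0.25 + 0.25 = 0.5
E[X²] = Var(X) + E[X]² = 3 + 4 = 7
E[Z] = 0.5 + 7 = 7.5

7.5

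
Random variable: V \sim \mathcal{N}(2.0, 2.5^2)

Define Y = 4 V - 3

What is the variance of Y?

For Y = aV + b: Var(Y) = a² * Var(V)
Var(V) = 2.5^2 = 6.25
Var(Y) = 4² * 6.25 = 16 * 6.25 = 100

100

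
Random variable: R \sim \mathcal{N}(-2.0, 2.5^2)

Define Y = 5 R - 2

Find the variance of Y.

For Y = aR + b: Var(Y) = a² * Var(R)
Var(R) = 2.5^2 = 6.25
Var(Y) = 5² * 6.25 = 25 * 6.25 = 156.25

156.25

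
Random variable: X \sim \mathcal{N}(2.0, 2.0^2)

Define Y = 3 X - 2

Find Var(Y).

For Y = aX + b: Var(Y) = a² * Var(X)
Var(X) = 2.0^2 = 4
Var(Y) = 3² * 4 = 9 * 4 = 36

36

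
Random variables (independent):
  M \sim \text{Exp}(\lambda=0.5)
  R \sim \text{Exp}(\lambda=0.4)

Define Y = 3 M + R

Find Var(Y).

For independent RVs: Var(aX + bY) = a²Var(X) + b²Var(Y)
Var(M) = 4
Var(R) = 6.25
Var(Y) = 3²*4 + 1²*6.25
= 9*4 + 1*6.25 = 42.25

42.25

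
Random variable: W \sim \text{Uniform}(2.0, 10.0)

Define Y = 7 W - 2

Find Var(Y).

For Y = aW + b: Var(Y) = a² * Var(W)
Var(W) = (10 - 2)^2/12 = 5.3333333
Var(Y) = 7² * 5.3333333 = 49 * 5.3333333 = 261.33333

261.33333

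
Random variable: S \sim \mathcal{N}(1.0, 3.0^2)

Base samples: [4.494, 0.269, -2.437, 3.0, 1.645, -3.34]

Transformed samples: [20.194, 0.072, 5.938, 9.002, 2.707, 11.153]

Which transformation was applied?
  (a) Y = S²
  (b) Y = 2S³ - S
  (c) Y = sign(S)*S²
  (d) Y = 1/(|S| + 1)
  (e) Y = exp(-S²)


Checking option (a) Y = S²:
  S = 4.494 -> Y = 20.194 ✓
  S = 0.269 -> Y = 0.072 ✓
  S = -2.437 -> Y = 5.938 ✓
All samples match this transformation.

(a) S²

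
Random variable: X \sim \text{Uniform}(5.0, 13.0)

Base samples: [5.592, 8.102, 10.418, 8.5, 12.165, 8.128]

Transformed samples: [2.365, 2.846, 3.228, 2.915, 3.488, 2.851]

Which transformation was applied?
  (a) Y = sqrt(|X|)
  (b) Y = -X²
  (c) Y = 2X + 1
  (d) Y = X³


Checking option (a) Y = sqrt(|X|):
  X = 5.592 -> Y = 2.365 ✓
  X = 8.102 -> Y = 2.846 ✓
  X = 10.418 -> Y = 3.228 ✓
All samples match this transformation.

(a) sqrt(|X|)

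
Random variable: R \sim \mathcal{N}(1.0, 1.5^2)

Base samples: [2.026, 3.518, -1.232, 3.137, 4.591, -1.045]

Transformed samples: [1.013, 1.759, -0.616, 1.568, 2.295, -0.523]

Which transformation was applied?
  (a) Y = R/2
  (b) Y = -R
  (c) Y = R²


Checking option (a) Y = R/2:
  R = 2.026 -> Y = 1.013 ✓
  R = 3.518 -> Y = 1.759 ✓
  R = -1.232 -> Y = -0.616 ✓
All samples match this transformation.

(a) R/2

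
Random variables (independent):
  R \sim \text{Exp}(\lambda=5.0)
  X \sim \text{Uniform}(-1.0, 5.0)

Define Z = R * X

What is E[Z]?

For independent RVs: E[XY] = E[X]*E[Y]
E[R] = 0.2
E[X] = 2
E[Z] = 0.2 * 2 = 0.4

0.4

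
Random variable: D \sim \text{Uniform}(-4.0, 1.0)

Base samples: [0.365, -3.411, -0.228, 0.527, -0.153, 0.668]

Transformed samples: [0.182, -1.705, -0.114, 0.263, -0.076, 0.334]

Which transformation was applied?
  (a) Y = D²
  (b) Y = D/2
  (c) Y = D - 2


Checking option (b) Y = D/2:
  D = 0.365 -> Y = 0.182 ✓
  D = -3.411 -> Y = -1.705 ✓
  D = -0.228 -> Y = -0.114 ✓
All samples match this transformation.

(b) D/2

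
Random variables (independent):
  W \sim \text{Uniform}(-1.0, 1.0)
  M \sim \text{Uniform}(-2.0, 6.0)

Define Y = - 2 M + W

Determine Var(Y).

For independent RVs: Var(aX + bY) = a²Var(X) + b²Var(Y)
Var(W) = 0.33333333
Var(M) = 5.3333333
Var(Y) = 1²*0.33333333 + (-2)²*5.3333333
= 1*0.33333333 + 4*5.3333333 = 21.666667

21.666667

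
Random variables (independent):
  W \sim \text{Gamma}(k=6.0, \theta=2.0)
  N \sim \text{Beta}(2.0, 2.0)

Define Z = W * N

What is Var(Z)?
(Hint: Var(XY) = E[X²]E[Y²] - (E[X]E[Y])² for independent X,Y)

Var(XY) = E[X²]E[Y²] - (E[X]E[Y])²
E[W] = 12, Var(W) = 24
E[N] = 0.5, Var(N) = 0.05
E[W²] = 24 + 12² = 168
E[N²] = 0.05 + 0.5² = 0.3
Var(Z) = 168*0.3 - (12*0.5)²
= 50.4 - 36 = 14.4

14.4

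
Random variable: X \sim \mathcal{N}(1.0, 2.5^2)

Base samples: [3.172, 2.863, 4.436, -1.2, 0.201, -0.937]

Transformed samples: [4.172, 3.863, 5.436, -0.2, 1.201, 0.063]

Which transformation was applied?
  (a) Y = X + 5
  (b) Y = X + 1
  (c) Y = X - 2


Checking option (b) Y = X + 1:
  X = 3.172 -> Y = 4.172 ✓
  X = 2.863 -> Y = 3.863 ✓
  X = 4.436 -> Y = 5.436 ✓
All samples match this transformation.

(b) X + 1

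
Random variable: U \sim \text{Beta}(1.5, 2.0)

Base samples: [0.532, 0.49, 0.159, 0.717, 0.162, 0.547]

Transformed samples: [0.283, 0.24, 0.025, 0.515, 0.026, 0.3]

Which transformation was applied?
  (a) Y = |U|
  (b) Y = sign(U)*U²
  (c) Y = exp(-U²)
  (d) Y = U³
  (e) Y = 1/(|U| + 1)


Checking option (b) Y = sign(U)*U²:
  U = 0.532 -> Y = 0.283 ✓
  U = 0.49 -> Y = 0.24 ✓
  U = 0.159 -> Y = 0.025 ✓
All samples match this transformation.

(b) sign(U)*U²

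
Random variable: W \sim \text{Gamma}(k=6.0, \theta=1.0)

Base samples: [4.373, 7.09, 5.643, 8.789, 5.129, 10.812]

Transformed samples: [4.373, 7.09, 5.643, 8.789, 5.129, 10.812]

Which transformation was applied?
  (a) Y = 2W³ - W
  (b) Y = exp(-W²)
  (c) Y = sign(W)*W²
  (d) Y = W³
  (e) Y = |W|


Checking option (e) Y = |W|:
  W = 4.373 -> Y = 4.373 ✓
  W = 7.09 -> Y = 7.09 ✓
  W = 5.643 -> Y = 5.643 ✓
All samples match this transformation.

(e) |W|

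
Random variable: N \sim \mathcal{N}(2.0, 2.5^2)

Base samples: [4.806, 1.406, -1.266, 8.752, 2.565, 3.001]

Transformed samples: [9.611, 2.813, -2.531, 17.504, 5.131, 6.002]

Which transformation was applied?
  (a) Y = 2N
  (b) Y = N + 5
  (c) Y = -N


Checking option (a) Y = 2N:
  N = 4.806 -> Y = 9.611 ✓
  N = 1.406 -> Y = 2.813 ✓
  N = -1.266 -> Y = -2.531 ✓
All samples match this transformation.

(a) 2N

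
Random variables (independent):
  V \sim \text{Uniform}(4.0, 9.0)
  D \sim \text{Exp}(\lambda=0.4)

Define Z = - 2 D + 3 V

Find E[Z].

E[Z] = 3*E[V] - 2*E[D]
E[V] = 6.5
E[D] = 2.5
E[Z] = 3*6.5 - 2*2.5 = 14.5

14.5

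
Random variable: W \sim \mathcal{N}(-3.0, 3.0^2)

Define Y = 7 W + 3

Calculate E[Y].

For Y = 7W + 3:
E[Y] = 7 * E[W] + 3
E[W] = -3.0 = -3
E[Y] = 7 * (-3) + 3 = -18

-18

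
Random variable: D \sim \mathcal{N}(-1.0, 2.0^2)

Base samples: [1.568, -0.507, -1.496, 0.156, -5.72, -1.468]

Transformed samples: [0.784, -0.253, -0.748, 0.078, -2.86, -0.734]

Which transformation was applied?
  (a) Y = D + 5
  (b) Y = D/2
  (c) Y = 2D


Checking option (b) Y = D/2:
  D = 1.568 -> Y = 0.784 ✓
  D = -0.507 -> Y = -0.253 ✓
  D = -1.496 -> Y = -0.748 ✓
All samples match this transformation.

(b) D/2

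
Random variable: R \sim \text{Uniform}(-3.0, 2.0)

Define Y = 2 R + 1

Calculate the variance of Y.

For Y = aR + b: Var(Y) = a² * Var(R)
Var(R) = (2 + 3)^2/12 = 2.0833333
Var(Y) = 2² * 2.0833333 = 4 * 2.0833333 = 8.3333333

8.3333333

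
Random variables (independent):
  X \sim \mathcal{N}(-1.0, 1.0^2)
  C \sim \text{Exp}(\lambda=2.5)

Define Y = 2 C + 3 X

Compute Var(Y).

For independent RVs: Var(aX + bY) = a²Var(X) + b²Var(Y)
Var(X) = 1
Var(C) = 0.16
Var(Y) = 3²*1 + 2²*0.16
= 9*1 + 4*0.16 = 9.64

9.64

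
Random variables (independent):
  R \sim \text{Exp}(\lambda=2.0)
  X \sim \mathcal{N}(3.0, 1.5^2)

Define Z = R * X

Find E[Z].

For independent RVs: E[XY] = E[X]*E[Y]
E[R] = 0.5
E[X] = 3
E[Z] = 0.5 * 3 = 1.5

1.5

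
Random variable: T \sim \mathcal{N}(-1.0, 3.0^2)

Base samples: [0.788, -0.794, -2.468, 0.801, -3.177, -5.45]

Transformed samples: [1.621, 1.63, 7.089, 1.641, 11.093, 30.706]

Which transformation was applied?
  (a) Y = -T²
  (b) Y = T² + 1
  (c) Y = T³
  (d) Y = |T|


Checking option (b) Y = T² + 1:
  T = 0.788 -> Y = 1.621 ✓
  T = -0.794 -> Y = 1.63 ✓
  T = -2.468 -> Y = 7.089 ✓
All samples match this transformation.

(b) T² + 1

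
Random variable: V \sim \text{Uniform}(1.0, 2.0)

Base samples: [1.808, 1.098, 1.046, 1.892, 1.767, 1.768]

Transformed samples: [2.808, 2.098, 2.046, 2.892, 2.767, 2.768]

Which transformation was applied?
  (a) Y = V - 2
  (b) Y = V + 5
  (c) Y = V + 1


Checking option (c) Y = V + 1:
  V = 1.808 -> Y = 2.808 ✓
  V = 1.098 -> Y = 2.098 ✓
  V = 1.046 -> Y = 2.046 ✓
All samples match this transformation.

(c) V + 1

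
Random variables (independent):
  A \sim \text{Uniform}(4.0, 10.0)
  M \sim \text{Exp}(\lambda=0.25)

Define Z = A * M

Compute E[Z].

For independent RVs: E[XY] = E[X]*E[Y]
E[A] = 7
E[M] = 4
E[Z] = 7 * 4 = 28

28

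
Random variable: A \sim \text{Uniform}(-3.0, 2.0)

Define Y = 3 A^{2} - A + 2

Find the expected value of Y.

E[Y] = 3*E[A²] - 1*E[A] + 2
E[A] = -0.5
E[A²] = Var(A) + (E[A])² = 2.0833333 + 0.25 = 2.3333333
E[Y] = 3*2.3333333 - 1*(-0.5) + 2 = 9.5

9.5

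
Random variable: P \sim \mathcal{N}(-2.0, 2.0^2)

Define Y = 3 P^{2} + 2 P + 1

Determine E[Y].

E[Y] = 3*E[P²] + 2*E[P] + 1
E[P] = -2
E[P²] = Var(P) + (E[P])² = 4 + 4 = 8
E[Y] = 3*8 + 2*(-2) + 1 = 21

21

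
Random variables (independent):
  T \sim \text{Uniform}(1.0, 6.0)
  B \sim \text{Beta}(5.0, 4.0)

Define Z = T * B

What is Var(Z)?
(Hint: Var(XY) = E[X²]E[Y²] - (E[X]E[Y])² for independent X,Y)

Var(XY) = E[X²]E[Y²] - (E[X]E[Y])²
E[T] = 3.5, Var(T) = 2.0833333
E[B] = 0.55555556, Var(B) = 0.024691358
E[T²] = 2.0833333 + 3.5² = 14.333333
E[B²] = 0.024691358 + 0.55555556² = 0.33333333
Var(Z) = 14.333333*0.33333333 - (3.5*0.55555556)²
= 4.7777778 - 3.7808642 = 0.99691358

0.99691358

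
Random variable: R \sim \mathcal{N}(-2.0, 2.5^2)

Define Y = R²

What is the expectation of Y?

Using E[X²] = Var(X) + (E[X])²:
E[R] = -2
Var(R) = 2.5^2 = 6.25
E[R²] = 6.25 + (-2)² = 6.25 + 4 = 10.25

10.25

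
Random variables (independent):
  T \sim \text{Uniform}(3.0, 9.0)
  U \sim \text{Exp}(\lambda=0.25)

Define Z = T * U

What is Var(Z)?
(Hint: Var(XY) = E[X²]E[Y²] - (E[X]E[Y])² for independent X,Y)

Var(XY) = E[X²]E[Y²] - (E[X]E[Y])²
E[T] = 6, Var(T) = 3
E[U] = 4, Var(U) = 16
E[T²] = 3 + 6² = 39
E[U²] = 16 + 4² = 32
Var(Z) = 39*32 - (6*4)²
= 1248 - 576 = 672

672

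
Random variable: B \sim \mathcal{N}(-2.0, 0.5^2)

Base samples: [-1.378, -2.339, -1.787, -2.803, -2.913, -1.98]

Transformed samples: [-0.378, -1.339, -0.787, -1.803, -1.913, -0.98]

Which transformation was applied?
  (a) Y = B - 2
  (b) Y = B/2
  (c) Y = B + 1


Checking option (c) Y = B + 1:
  B = -1.378 -> Y = -0.378 ✓
  B = -2.339 -> Y = -1.339 ✓
  B = -1.787 -> Y = -0.787 ✓
All samples match this transformation.

(c) B + 1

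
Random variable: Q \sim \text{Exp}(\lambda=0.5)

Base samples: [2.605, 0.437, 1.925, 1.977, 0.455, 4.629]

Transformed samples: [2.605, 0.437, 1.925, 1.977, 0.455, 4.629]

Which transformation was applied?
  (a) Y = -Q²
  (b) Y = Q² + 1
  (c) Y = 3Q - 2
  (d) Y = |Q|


Checking option (d) Y = |Q|:
  Q = 2.605 -> Y = 2.605 ✓
  Q = 0.437 -> Y = 0.437 ✓
  Q = 1.925 -> Y = 1.925 ✓
All samples match this transformation.

(d) |Q|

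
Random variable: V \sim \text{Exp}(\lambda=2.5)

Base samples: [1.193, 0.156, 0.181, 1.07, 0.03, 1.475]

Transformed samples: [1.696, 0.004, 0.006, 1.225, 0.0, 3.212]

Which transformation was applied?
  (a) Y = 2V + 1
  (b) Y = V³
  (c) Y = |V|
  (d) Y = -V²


Checking option (b) Y = V³:
  V = 1.193 -> Y = 1.696 ✓
  V = 0.156 -> Y = 0.004 ✓
  V = 0.181 -> Y = 0.006 ✓
All samples match this transformation.

(b) V³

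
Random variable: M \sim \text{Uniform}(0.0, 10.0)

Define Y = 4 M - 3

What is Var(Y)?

For Y = aM + b: Var(Y) = a² * Var(M)
Var(M) = (10 - 0)^2/12 = 8.3333333
Var(Y) = 4² * 8.3333333 = 16 * 8.3333333 = 133.33333

133.33333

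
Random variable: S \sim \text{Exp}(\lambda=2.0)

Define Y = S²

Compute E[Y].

E[S²] = Var(S) + (E[S])² = 0.25 + 0.25 = 0.5

0.5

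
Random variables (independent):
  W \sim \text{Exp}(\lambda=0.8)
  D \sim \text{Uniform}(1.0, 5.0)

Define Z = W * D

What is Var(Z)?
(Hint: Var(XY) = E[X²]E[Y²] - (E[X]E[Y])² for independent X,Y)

Var(XY) = E[X²]E[Y²] - (E[X]E[Y])²
E[W] = 1.25, Var(W) = 1.5625
E[D] = 3, Var(D) = 1.3333333
E[W²] = 1.5625 + 1.25² = 3.125
E[D²] = 1.3333333 + 3² = 10.333333
Var(Z) = 3.125*10.333333 - (1.25*3)²
= 32.291667 - 14.0625 = 18.229167

18.229167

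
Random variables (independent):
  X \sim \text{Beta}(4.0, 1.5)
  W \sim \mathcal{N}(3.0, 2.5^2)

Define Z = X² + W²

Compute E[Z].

E[Z] = E[X²] + E[W²]
E[X²] = Var(X) + E[X]² = 0.03051494 + 0.52892562 = 0.55944056
E[W²] = Var(W) + E[W]² = 6.25 + 9 = 15.25
E[Z] = 0.55944056 + 15.25 = 15.809441

15.809441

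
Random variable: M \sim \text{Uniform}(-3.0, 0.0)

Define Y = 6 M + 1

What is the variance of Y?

For Y = aM + b: Var(Y) = a² * Var(M)
Var(M) = (0 + 3)^2/12 = 0.75
Var(Y) = 6² * 0.75 = 36 * 0.75 = 27

27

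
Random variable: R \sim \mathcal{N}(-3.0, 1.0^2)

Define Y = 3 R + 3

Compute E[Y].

For Y = 3R + 3:
E[Y] = 3 * E[R] + 3
E[R] = -3.0 = -3
E[Y] = 3 * (-3) + 3 = -6

-6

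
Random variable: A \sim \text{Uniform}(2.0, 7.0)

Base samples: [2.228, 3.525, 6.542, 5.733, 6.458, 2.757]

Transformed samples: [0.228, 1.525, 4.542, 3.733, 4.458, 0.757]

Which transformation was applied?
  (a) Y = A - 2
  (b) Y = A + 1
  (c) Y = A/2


Checking option (a) Y = A - 2:
  A = 2.228 -> Y = 0.228 ✓
  A = 3.525 -> Y = 1.525 ✓
  A = 6.542 -> Y = 4.542 ✓
All samples match this transformation.

(a) A - 2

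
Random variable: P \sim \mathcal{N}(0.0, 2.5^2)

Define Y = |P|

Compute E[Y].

For X ~ N(0, 2.5²), E[|X|] = sigma * sqrt(2/pi)
= 2.5 * sqrt(2/pi) = 1.9947114

1.9947114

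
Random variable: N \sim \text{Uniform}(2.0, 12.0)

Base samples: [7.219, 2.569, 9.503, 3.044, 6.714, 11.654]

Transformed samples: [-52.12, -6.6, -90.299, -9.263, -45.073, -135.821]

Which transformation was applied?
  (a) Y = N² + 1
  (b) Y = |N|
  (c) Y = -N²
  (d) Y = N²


Checking option (c) Y = -N²:
  N = 7.219 -> Y = -52.12 ✓
  N = 2.569 -> Y = -6.6 ✓
  N = 9.503 -> Y = -90.299 ✓
All samples match this transformation.

(c) -N²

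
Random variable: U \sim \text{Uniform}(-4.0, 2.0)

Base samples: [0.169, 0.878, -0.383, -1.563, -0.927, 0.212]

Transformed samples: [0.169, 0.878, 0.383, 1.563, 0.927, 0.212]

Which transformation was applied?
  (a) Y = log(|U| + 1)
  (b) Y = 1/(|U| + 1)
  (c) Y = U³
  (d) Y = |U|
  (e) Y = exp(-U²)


Checking option (d) Y = |U|:
  U = 0.169 -> Y = 0.169 ✓
  U = 0.878 -> Y = 0.878 ✓
  U = -0.383 -> Y = 0.383 ✓
All samples match this transformation.

(d) |U|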